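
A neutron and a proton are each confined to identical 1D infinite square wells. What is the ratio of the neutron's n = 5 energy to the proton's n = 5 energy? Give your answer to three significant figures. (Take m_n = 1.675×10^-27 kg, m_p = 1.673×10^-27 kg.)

0.999

E_n ∝ 1/m at fixed n and L, so the ratio is m_p/m_n = 1.673×10^-27/1.675×10^-27 = 0.999.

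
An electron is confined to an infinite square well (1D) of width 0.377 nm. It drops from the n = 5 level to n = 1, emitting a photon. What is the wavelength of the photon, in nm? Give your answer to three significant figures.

E_1 = h²/(8m_eL²) = 4.239×10^-19 J, so ΔE = (5² − 1²)E_1 = 1.017×10^-17 J.
λ = hc/ΔE = (6.626×10^-34·2.998×10^8)/1.017×10^-17 = 1.95×10^-8 m = 19.5 nm.

λ = 19.5 nm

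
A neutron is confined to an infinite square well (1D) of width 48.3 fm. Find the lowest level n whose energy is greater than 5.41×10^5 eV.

n = 3

E_1 = h²/(8m_nL²) = 1.404×10^-14 J = 8.764×10^4 eV.
Need n² > 5.41×10^5/8.764×10^4 = 6.173, i.e. n > 2.485.
The smallest integer satisfying this is n = 3.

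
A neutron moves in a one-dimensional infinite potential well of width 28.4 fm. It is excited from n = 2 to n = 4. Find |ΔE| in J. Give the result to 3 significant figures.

E_1 = h²/(8m_nL²) = 4.062×10^-14 J.
|ΔE| = |2² − 4²|·E_1 = 12·4.062×10^-14 J = 4.87×10^-13 J.

|ΔE| = 4.87×10^-13 J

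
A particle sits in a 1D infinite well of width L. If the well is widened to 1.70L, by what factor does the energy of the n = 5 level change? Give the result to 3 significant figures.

0.346

E_n ∝ 1/L², so the energy scales by 1/1.70² = 0.346.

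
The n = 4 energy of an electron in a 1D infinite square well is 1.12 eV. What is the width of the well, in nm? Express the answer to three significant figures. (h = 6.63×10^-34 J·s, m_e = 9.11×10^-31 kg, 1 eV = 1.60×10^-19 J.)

From E_n = n²h²/(8m_eL²), L = n·h/√(8m_eE_n).
E_4 = 1.12 eV = 1.792×10^-19 J, so L = 4·6.63×10^-34/√(8·9.11×10^-31·1.792×10^-19) = 2.32×10^-9 m = 2.32 nm.

L = 2.32 nm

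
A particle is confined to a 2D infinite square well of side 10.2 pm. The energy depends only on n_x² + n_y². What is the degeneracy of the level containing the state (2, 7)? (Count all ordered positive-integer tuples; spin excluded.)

degeneracy = 2

The level has n_x² + n_y² = 53. The ordered positive-integer solutions are (2, 7), (7, 2).
That gives 2 states.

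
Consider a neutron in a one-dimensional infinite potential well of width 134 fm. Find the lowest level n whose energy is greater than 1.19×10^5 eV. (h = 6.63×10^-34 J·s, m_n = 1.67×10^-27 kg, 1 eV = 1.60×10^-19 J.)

E_1 = h²/(8m_nL²) = 1.832×10^-15 J = 1.145×10^4 eV.
Need n² > 1.19×10^5/1.145×10^4 = 10.39, i.e. n > 3.223.
The smallest integer satisfying this is n = 4.

n = 4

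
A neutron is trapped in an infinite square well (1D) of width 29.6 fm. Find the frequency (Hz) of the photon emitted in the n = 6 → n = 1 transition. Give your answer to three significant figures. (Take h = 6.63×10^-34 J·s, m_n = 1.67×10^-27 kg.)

E_1 = h²/(8m_nL²) = 3.755×10^-14 J and ΔE = (6² − 1²)E_1 = 1.314×10^-12 J.
f = ΔE/h = 1.314×10^-12/6.63×10^-34 = 1.98×10^21 Hz.

f = 1.98×10^21 Hz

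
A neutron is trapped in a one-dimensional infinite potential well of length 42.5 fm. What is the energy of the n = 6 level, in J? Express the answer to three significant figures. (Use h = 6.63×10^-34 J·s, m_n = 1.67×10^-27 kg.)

E_6 = 6.56×10^-13 J

For an infinite well E_n = n²h²/(8m_nL²), so E_1 = h²/(8m_nL²) = (6.63×10^-34)²/(8·1.67×10^-27·(4.25×10^-14 m)²) = 1.822×10^-14 J.
Then E_6 = 6²·E_1 = 36·1.822×10^-14 J = 6.56×10^-13 J.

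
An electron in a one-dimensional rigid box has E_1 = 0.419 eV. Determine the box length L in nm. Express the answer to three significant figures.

L = 0.947 nm

From E_n = n²h²/(8m_eL²), L = n·h/√(8m_eE_n).
E_1 = 0.419 eV = 6.712×10^-20 J, so L = 1·6.626×10^-34/√(8·9.109×10^-31·6.712×10^-20) = 9.47×10^-10 m = 0.947 nm.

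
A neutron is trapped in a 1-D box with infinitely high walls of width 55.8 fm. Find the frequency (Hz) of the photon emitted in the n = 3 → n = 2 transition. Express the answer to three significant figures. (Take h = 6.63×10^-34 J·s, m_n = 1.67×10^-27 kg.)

f = 7.97×10^19 Hz

E_1 = h²/(8m_nL²) = 1.057×10^-14 J and ΔE = (3² − 2²)E_1 = 5.285×10^-14 J.
f = ΔE/h = 5.285×10^-14/6.63×10^-34 = 7.97×10^19 Hz.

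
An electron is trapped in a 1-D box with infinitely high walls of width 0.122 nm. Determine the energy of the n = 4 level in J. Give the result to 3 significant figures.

For an infinite well E_n = n²h²/(8m_eL²), so E_1 = h²/(8m_eL²) = (6.626×10^-34)²/(8·9.109×10^-31·(1.22×10^-10 m)²) = 4.048×10^-18 J.
Then E_4 = 4²·E_1 = 16·4.048×10^-18 J = 6.48×10^-17 J.

E_4 = 6.48×10^-17 J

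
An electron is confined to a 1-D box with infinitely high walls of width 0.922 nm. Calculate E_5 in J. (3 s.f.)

For an infinite well E_n = n²h²/(8m_eL²), so E_1 = h²/(8m_eL²) = (6.626×10^-34)²/(8·9.109×10^-31·(9.22×10^-10 m)²) = 7.087×10^-20 J.
Then E_5 = 5²·E_1 = 25·7.087×10^-20 J = 1.77×10^-18 J.

E_5 = 1.77×10^-18 J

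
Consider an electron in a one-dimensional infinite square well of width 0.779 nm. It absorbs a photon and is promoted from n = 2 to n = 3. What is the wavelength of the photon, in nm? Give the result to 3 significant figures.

E_1 = h²/(8m_eL²) = 9.928×10^-20 J, so ΔE = (3² − 2²)E_1 = 4.964×10^-19 J.
λ = hc/ΔE = (6.626×10^-34·2.998×10^8)/4.964×10^-19 = 4.00×10^-7 m = 400 nm.

λ = 400 nm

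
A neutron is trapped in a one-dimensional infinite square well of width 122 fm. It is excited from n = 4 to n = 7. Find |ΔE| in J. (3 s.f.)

|ΔE| = 7.26×10^-14 J

E_1 = h²/(8m_nL²) = 2.201×10^-15 J.
|ΔE| = |4² − 7²|·E_1 = 33·2.201×10^-15 J = 7.26×10^-14 J.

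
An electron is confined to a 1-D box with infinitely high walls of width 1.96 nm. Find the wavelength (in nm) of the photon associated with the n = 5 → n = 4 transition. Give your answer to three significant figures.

λ = 1.41×10^3 nm

E_1 = h²/(8m_eL²) = 1.568×10^-20 J, so ΔE = (5² − 4²)E_1 = 1.411×10^-19 J.
λ = hc/ΔE = (6.626×10^-34·2.998×10^8)/1.411×10^-19 = 1.41×10^-6 m = 1.41×10^3 nm.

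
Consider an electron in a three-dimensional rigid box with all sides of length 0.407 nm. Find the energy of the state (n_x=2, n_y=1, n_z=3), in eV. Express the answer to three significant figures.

For a 3D rectangular well E = (h²/8m_e)·Σ n_i²/L_i² = (6.626×10^-34)²/(8·9.109×10^-31) · [2²/(0.407 nm)² + 1²/(0.407 nm)² + 3²/(0.407 nm)²].
Evaluating gives E = 5.092×10^-18 J = 31.8 eV.

E = 31.8 eV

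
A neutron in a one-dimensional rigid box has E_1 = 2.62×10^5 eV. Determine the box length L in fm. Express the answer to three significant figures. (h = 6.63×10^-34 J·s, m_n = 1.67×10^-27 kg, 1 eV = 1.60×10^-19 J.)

L = 28.0 fm

From E_n = n²h²/(8m_nL²), L = n·h/√(8m_nE_n).
E_1 = 2.62×10^5 eV = 4.192×10^-14 J, so L = 1·6.63×10^-34/√(8·1.67×10^-27·4.192×10^-14) = 2.80×10^-14 m = 28.0 fm.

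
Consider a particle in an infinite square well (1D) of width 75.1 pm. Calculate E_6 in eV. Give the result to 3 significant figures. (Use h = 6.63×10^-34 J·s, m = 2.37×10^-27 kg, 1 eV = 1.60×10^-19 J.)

E_6 = 0.925 eV

For an infinite well E_n = n²h²/(8mL²), so E_1 = h²/(8mL²) = (6.63×10^-34)²/(8·2.37×10^-27·(7.51×10^-11 m)²) = 4.111×10^-21 J.
Then E_6 = 6²·E_1 = 36·4.111×10^-21 J = 1.480×10^-19 J.
Converting, E_6 = 1.480×10^-19 J / (1.60×10^-19 J/eV) = 0.925 eV.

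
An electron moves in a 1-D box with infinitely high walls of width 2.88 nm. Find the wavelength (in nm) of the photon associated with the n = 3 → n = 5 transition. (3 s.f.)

E_1 = h²/(8m_eL²) = 7.264×10^-21 J, so ΔE = (5² − 3²)E_1 = 1.162×10^-19 J.
λ = hc/ΔE = (6.626×10^-34·2.998×10^8)/1.162×10^-19 = 1.71×10^-6 m = 1.71×10^3 nm.

λ = 1.71×10^3 nm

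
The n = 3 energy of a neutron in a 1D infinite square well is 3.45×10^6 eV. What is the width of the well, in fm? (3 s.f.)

L = 23.1 fm

From E_n = n²h²/(8m_nL²), L = n·h/√(8m_nE_n).
E_3 = 3.45×10^6 eV = 5.527×10^-13 J, so L = 3·6.626×10^-34/√(8·1.675×10^-27·5.527×10^-13) = 2.31×10^-14 m = 23.1 fm.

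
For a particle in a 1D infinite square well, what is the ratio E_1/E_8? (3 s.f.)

E_n ∝ n², so E_1/E_8 = 1²/8² = 1/64 = 0.0156.

0.0156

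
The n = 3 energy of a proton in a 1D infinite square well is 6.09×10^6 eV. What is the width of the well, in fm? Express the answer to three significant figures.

L = 17.4 fm

From E_n = n²h²/(8m_pL²), L = n·h/√(8m_pE_n).
E_3 = 6.09×10^6 eV = 9.756×10^-13 J, so L = 3·6.626×10^-34/√(8·1.673×10^-27·9.756×10^-13) = 1.74×10^-14 m = 17.4 fm.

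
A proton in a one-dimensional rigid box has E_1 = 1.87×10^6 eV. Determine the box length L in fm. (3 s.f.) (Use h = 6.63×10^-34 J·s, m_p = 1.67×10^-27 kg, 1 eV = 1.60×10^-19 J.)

L = 10.5 fm

From E_n = n²h²/(8m_pL²), L = n·h/√(8m_pE_n).
E_1 = 1.87×10^6 eV = 2.992×10^-13 J, so L = 1·6.63×10^-34/√(8·1.67×10^-27·2.992×10^-13) = 1.05×10^-14 m = 10.5 fm.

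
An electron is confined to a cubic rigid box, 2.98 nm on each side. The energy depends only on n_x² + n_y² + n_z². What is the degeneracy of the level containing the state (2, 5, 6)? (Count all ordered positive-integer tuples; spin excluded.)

The level has n_x² + n_y² + n_z² = 65. The ordered positive-integer solutions are (2, 5, 6), (2, 6, 5), (5, 2, 6), (5, 6, 2), (6, 2, 5), (6, 5, 2).
That gives 6 states.

degeneracy = 6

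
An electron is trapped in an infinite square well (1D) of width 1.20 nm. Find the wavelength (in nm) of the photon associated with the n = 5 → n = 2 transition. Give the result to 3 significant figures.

λ = 226 nm

E_1 = h²/(8m_eL²) = 4.184×10^-20 J, so ΔE = (5² − 2²)E_1 = 8.786×10^-19 J.
λ = hc/ΔE = (6.626×10^-34·2.998×10^8)/8.786×10^-19 = 2.26×10^-7 m = 226 nm.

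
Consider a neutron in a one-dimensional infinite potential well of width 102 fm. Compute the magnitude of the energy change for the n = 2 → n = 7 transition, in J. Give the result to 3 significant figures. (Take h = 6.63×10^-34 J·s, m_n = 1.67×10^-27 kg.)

E_1 = h²/(8m_nL²) = 3.162×10^-15 J.
|ΔE| = |2² − 7²|·E_1 = 45·3.162×10^-15 J = 1.42×10^-13 J.

|ΔE| = 1.42×10^-13 J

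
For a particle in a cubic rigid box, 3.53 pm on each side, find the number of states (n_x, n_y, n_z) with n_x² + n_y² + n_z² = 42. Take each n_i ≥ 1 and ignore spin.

The level has n_x² + n_y² + n_z² = 42. The ordered positive-integer solutions are (1, 4, 5), (1, 5, 4), (4, 1, 5), (4, 5, 1), (5, 1, 4), (5, 4, 1).
That gives 6 states.

degeneracy = 6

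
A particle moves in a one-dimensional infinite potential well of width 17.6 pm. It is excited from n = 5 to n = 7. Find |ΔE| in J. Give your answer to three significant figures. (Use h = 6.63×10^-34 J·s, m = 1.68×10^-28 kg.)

E_1 = h²/(8mL²) = 1.056×10^-18 J.
|ΔE| = |5² − 7²|·E_1 = 24·1.056×10^-18 J = 2.53×10^-17 J.

|ΔE| = 2.53×10^-17 J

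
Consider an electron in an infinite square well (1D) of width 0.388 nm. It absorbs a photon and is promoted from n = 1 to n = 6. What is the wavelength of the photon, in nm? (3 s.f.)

λ = 14.2 nm

E_1 = h²/(8m_eL²) = 4.002×10^-19 J, so ΔE = (6² − 1²)E_1 = 1.401×10^-17 J.
λ = hc/ΔE = (6.626×10^-34·2.998×10^8)/1.401×10^-17 = 1.42×10^-8 m = 14.2 nm.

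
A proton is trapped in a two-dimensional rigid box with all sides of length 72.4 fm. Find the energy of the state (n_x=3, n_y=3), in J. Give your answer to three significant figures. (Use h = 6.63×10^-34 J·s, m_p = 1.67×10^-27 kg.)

For a 2D rectangular well E = (h²/8m_p)·Σ n_i²/L_i² = (6.63×10^-34)²/(8·1.67×10^-27) · [3²/(72.4 fm)² + 3²/(72.4 fm)²].
Evaluating gives E = 1.13×10^-13 J.

E = 1.13×10^-13 J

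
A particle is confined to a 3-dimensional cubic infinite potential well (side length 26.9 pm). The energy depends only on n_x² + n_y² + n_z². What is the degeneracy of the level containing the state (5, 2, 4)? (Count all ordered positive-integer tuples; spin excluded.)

The level has n_x² + n_y² + n_z² = 45. The ordered positive-integer solutions are (2, 4, 5), (2, 5, 4), (4, 2, 5), (4, 5, 2), (5, 2, 4), (5, 4, 2).
That gives 6 states.

degeneracy = 6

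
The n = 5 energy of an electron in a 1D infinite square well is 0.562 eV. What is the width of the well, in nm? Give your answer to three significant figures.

L = 4.09 nm

From E_n = n²h²/(8m_eL²), L = n·h/√(8m_eE_n).
E_5 = 0.562 eV = 9.003×10^-20 J, so L = 5·6.626×10^-34/√(8·9.109×10^-31·9.003×10^-20) = 4.09×10^-9 m = 4.09 nm.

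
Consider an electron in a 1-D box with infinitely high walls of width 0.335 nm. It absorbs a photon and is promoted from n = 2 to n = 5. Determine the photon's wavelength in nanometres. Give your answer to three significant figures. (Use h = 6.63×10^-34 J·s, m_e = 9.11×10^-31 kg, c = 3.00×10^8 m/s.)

λ = 17.6 nm

E_1 = h²/(8m_eL²) = 5.374×10^-19 J, so ΔE = (5² − 2²)E_1 = 1.129×10^-17 J.
λ = hc/ΔE = (6.63×10^-34·3.00×10^8)/1.129×10^-17 = 1.76×10^-8 m = 17.6 nm.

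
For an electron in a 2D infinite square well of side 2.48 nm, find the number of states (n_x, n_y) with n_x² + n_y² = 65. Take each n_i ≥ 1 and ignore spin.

The level has n_x² + n_y² = 65. The ordered positive-integer solutions are (1, 8), (4, 7), (7, 4), (8, 1).
That gives 4 states.

degeneracy = 4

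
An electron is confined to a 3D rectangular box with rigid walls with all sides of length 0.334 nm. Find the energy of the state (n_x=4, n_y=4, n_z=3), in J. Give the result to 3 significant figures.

E = 2.21×10^-17 J

For a 3D rectangular well E = (h²/8m_e)·Σ n_i²/L_i² = (6.626×10^-34)²/(8·9.109×10^-31) · [4²/(0.334 nm)² + 4²/(0.334 nm)² + 3²/(0.334 nm)²].
Evaluating gives E = 2.21×10^-17 J.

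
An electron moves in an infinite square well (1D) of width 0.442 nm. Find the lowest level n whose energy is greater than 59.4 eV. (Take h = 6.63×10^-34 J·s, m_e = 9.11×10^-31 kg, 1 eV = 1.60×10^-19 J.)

n = 6

E_1 = h²/(8m_eL²) = 3.087×10^-19 J = 1.929 eV.
Need n² > 59.4/1.929 = 30.79, i.e. n > 5.549.
The smallest integer satisfying this is n = 6.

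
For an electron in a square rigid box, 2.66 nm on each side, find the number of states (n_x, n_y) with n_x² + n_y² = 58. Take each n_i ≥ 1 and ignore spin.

The level has n_x² + n_y² = 58. The ordered positive-integer solutions are (3, 7), (7, 3).
That gives 2 states.

degeneracy = 2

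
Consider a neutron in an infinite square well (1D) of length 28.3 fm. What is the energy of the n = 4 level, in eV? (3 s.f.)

For an infinite well E_n = n²h²/(8m_nL²), so E_1 = h²/(8m_nL²) = (6.626×10^-34)²/(8·1.675×10^-27·(2.83×10^-14 m)²) = 4.091×10^-14 J.
Then E_4 = 4²·E_1 = 16·4.091×10^-14 J = 6.546×10^-13 J.
Converting, E_4 = 6.546×10^-13 J / (1.602×10^-19 J/eV) = 4.09×10^6 eV.

E_4 = 4.09×10^6 eV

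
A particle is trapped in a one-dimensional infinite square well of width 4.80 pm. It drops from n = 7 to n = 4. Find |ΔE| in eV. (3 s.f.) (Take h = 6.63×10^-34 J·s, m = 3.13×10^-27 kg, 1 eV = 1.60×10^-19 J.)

E_1 = h²/(8mL²) = 7.619×10^-19 J.
|ΔE| = |7² − 4²|·E_1 = 33·7.619×10^-19 J = 2.514×10^-17 J = 157 eV.

|ΔE| = 157 eV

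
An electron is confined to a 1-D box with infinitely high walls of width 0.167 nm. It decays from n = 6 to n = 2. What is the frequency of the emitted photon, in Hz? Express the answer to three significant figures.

f = 1.04×10^17 Hz

E_1 = h²/(8m_eL²) = 2.160×10^-18 J and ΔE = (6² − 2²)E_1 = 6.912×10^-17 J.
f = ΔE/h = 6.912×10^-17/6.626×10^-34 = 1.04×10^17 Hz.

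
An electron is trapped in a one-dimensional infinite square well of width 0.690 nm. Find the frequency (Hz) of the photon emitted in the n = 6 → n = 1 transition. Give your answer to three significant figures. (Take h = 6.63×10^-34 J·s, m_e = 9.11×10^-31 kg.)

E_1 = h²/(8m_eL²) = 1.267×10^-19 J and ΔE = (6² − 1²)E_1 = 4.434×10^-18 J.
f = ΔE/h = 4.434×10^-18/6.63×10^-34 = 6.69×10^15 Hz.

f = 6.69×10^15 Hz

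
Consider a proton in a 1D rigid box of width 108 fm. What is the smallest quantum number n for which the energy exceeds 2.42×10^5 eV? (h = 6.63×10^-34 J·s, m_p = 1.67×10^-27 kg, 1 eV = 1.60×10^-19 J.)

E_1 = h²/(8m_pL²) = 2.821×10^-15 J = 1.763×10^4 eV.
Need n² > 2.42×10^5/1.763×10^4 = 13.73, i.e. n > 3.705.
The smallest integer satisfying this is n = 4.

n = 4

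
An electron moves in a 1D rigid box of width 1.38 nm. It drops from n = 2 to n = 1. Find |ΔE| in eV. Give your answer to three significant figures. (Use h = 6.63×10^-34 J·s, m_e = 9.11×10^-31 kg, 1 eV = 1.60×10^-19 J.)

E_1 = h²/(8m_eL²) = 3.167×10^-20 J.
|ΔE| = |2² − 1²|·E_1 = 3·3.167×10^-20 J = 9.501×10^-20 J = 0.594 eV.

|ΔE| = 0.594 eV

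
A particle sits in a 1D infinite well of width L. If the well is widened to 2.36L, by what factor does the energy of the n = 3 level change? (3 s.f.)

0.180

E_n ∝ 1/L², so the energy scales by 1/2.36² = 0.180.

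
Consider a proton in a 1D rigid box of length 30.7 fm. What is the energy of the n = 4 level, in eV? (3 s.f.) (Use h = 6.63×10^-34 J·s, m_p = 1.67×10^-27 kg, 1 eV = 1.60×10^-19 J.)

For an infinite well E_n = n²h²/(8m_pL²), so E_1 = h²/(8m_pL²) = (6.63×10^-34)²/(8·1.67×10^-27·(3.07×10^-14 m)²) = 3.491×10^-14 J.
Then E_4 = 4²·E_1 = 16·3.491×10^-14 J = 5.586×10^-13 J.
Converting, E_4 = 5.586×10^-13 J / (1.60×10^-19 J/eV) = 3.49×10^6 eV.

E_4 = 3.49×10^6 eV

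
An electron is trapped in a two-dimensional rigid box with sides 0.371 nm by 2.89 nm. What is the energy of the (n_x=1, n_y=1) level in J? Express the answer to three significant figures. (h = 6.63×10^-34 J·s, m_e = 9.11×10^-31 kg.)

E = 4.45×10^-19 J

For a 2D rectangular well E = (h²/8m_e)·Σ n_i²/L_i² = (6.63×10^-34)²/(8·9.11×10^-31) · [1²/(0.371 nm)² + 1²/(2.89 nm)²].
Evaluating gives E = 4.45×10^-19 J.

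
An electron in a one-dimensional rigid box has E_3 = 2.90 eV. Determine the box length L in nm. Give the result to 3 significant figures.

L = 1.08 nm

From E_n = n²h²/(8m_eL²), L = n·h/√(8m_eE_n).
E_3 = 2.90 eV = 4.646×10^-19 J, so L = 3·6.626×10^-34/√(8·9.109×10^-31·4.646×10^-19) = 1.08×10^-9 m = 1.08 nm.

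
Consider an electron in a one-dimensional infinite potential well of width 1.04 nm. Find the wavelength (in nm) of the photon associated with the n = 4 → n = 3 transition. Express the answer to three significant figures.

E_1 = h²/(8m_eL²) = 5.570×10^-20 J, so ΔE = (4² − 3²)E_1 = 3.899×10^-19 J.
λ = hc/ΔE = (6.626×10^-34·2.998×10^8)/3.899×10^-19 = 5.09×10^-7 m = 509 nm.

λ = 509 nm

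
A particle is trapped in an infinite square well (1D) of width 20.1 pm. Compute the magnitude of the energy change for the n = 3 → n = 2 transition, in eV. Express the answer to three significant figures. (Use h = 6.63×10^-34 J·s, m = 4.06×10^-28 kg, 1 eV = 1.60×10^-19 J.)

|ΔE| = 10.5 eV

E_1 = h²/(8mL²) = 3.350×10^-19 J.
|ΔE| = |3² − 2²|·E_1 = 5·3.350×10^-19 J = 1.675×10^-18 J = 10.5 eV.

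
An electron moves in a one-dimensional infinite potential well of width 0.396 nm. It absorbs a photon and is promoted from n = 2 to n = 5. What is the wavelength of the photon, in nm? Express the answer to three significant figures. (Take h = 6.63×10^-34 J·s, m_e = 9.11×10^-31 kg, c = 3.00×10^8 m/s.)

E_1 = h²/(8m_eL²) = 3.846×10^-19 J, so ΔE = (5² − 2²)E_1 = 8.077×10^-18 J.
λ = hc/ΔE = (6.63×10^-34·3.00×10^8)/8.077×10^-18 = 2.46×10^-8 m = 24.6 nm.

λ = 24.6 nm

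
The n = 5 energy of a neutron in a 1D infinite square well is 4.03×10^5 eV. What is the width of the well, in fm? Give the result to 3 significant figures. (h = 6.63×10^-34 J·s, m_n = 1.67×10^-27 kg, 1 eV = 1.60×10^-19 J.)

From E_n = n²h²/(8m_nL²), L = n·h/√(8m_nE_n).
E_5 = 4.03×10^5 eV = 6.448×10^-14 J, so L = 5·6.63×10^-34/√(8·1.67×10^-27·6.448×10^-14) = 1.13×10^-13 m = 113 fm.

L = 113 fm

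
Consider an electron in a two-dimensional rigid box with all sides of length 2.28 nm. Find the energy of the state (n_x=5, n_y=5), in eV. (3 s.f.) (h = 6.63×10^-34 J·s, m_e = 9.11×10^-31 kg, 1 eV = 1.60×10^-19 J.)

E = 3.63 eV

For a 2D rectangular well E = (h²/8m_e)·Σ n_i²/L_i² = (6.63×10^-34)²/(8·9.11×10^-31) · [5²/(2.28 nm)² + 5²/(2.28 nm)²].
Evaluating gives E = 5.801×10^-19 J = 3.63 eV.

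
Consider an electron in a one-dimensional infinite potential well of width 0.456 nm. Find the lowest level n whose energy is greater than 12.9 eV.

E_1 = h²/(8m_eL²) = 2.897×10^-19 J = 1.808 eV.
Need n² > 12.9/1.808 = 7.135, i.e. n > 2.671.
The smallest integer satisfying this is n = 3.

n = 3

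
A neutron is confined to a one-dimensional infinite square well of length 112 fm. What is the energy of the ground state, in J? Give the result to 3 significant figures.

E_1 = 2.61×10^-15 J

For an infinite well E_n = n²h²/(8m_nL²), so E_1 = h²/(8m_nL²) = (6.626×10^-34)²/(8·1.675×10^-27·(1.12×10^-13 m)²) = 2.612×10^-15 J.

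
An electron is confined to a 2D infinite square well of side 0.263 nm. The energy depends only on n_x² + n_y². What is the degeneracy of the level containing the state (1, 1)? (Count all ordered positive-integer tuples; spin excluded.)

The level has n_x² + n_y² = 2. The ordered positive-integer solutions are (1, 1).
That gives 1 state.

degeneracy = 1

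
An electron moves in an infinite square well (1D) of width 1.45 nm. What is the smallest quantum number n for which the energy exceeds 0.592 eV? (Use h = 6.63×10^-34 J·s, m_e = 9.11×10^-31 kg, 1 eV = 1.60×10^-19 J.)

E_1 = h²/(8m_eL²) = 2.869×10^-20 J = 0.1793 eV.
Need n² > 0.592/0.1793 = 3.302, i.e. n > 1.817.
The smallest integer satisfying this is n = 2.

n = 2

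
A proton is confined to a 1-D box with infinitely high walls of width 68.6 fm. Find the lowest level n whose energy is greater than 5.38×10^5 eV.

E_1 = h²/(8m_pL²) = 6.971×10^-15 J = 4.351×10^4 eV.
Need n² > 5.38×10^5/4.351×10^4 = 12.36, i.e. n > 3.516.
The smallest integer satisfying this is n = 4.

n = 4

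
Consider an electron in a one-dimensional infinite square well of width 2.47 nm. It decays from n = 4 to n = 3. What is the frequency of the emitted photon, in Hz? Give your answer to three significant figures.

f = 1.04×10^14 Hz

E_1 = h²/(8m_eL²) = 9.875×10^-21 J and ΔE = (4² − 3²)E_1 = 6.912×10^-20 J.
f = ΔE/h = 6.912×10^-20/6.626×10^-34 = 1.04×10^14 Hz.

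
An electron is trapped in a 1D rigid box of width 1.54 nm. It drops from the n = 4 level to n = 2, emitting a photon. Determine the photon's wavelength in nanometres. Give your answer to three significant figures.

E_1 = h²/(8m_eL²) = 2.540×10^-20 J, so ΔE = (4² − 2²)E_1 = 3.048×10^-19 J.
λ = hc/ΔE = (6.626×10^-34·2.998×10^8)/3.048×10^-19 = 6.52×10^-7 m = 652 nm.

λ = 652 nm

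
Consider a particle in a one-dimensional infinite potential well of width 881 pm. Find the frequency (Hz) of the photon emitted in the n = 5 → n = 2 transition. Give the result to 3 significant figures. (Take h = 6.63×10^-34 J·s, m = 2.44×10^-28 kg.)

E_1 = h²/(8mL²) = 2.901×10^-22 J and ΔE = (5² − 2²)E_1 = 6.092×10^-21 J.
f = ΔE/h = 6.092×10^-21/6.63×10^-34 = 9.19×10^12 Hz.

f = 9.19×10^12 Hz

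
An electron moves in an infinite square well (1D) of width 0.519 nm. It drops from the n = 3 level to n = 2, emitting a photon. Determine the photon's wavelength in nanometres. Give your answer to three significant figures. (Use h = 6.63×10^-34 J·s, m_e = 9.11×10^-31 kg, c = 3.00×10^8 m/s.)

λ = 178 nm

E_1 = h²/(8m_eL²) = 2.239×10^-19 J, so ΔE = (3² − 2²)E_1 = 1.120×10^-18 J.
λ = hc/ΔE = (6.63×10^-34·3.00×10^8)/1.120×10^-18 = 1.78×10^-7 m = 178 nm.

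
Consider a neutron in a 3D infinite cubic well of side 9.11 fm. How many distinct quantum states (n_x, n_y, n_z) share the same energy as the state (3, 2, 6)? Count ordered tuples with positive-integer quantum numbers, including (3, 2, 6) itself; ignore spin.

The level has n_x² + n_y² + n_z² = 49. The ordered positive-integer solutions are (2, 3, 6), (2, 6, 3), (3, 2, 6), (3, 6, 2), (6, 2, 3), (6, 3, 2).
That gives 6 states.

degeneracy = 6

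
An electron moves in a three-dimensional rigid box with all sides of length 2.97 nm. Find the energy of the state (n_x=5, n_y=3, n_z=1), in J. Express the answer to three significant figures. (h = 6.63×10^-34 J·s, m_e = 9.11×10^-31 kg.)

E = 2.39×10^-19 J

For a 3D rectangular well E = (h²/8m_e)·Σ n_i²/L_i² = (6.63×10^-34)²/(8·9.11×10^-31) · [5²/(2.97 nm)² + 3²/(2.97 nm)² + 1²/(2.97 nm)²].
Evaluating gives E = 2.39×10^-19 J.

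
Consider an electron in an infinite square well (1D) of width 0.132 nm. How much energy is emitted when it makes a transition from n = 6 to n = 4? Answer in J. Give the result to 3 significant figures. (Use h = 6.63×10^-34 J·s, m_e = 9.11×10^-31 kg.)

E_1 = h²/(8m_eL²) = 3.462×10^-18 J.
|ΔE| = |6² − 4²|·E_1 = 20·3.462×10^-18 J = 6.92×10^-17 J.

|ΔE| = 6.92×10^-17 J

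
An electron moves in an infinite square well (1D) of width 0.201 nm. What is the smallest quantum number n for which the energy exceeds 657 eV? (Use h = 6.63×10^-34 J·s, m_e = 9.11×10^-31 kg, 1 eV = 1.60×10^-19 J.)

n = 9

E_1 = h²/(8m_eL²) = 1.493×10^-18 J = 9.331 eV.
Need n² > 657/9.331 = 70.41, i.e. n > 8.391.
The smallest integer satisfying this is n = 9.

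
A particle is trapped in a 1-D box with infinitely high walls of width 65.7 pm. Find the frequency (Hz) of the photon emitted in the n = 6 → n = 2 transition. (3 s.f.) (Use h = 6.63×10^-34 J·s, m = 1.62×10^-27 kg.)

f = 3.79×10^14 Hz

E_1 = h²/(8mL²) = 7.858×10^-21 J and ΔE = (6² − 2²)E_1 = 2.515×10^-19 J.
f = ΔE/h = 2.515×10^-19/6.63×10^-34 = 3.79×10^14 Hz.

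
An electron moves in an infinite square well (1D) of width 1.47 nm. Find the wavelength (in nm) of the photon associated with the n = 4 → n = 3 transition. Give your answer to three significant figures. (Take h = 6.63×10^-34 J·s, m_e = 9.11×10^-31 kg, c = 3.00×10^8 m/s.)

λ = 1.02×10^3 nm

E_1 = h²/(8m_eL²) = 2.791×10^-20 J, so ΔE = (4² − 3²)E_1 = 1.954×10^-19 J.
λ = hc/ΔE = (6.63×10^-34·3.00×10^8)/1.954×10^-19 = 1.02×10^-6 m = 1.02×10^3 nm.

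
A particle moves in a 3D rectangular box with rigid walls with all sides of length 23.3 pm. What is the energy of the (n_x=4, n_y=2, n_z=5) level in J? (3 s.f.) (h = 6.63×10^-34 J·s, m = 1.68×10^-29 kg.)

E = 2.71×10^-16 J

For a 3D rectangular well E = (h²/8m)·Σ n_i²/L_i² = (6.63×10^-34)²/(8·1.68×10^-29) · [4²/(23.3 pm)² + 2²/(23.3 pm)² + 5²/(23.3 pm)²].
Evaluating gives E = 2.71×10^-16 J.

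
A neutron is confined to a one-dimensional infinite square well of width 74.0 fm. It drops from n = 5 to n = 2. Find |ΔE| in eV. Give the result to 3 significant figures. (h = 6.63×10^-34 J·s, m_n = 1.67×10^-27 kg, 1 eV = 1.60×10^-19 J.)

|ΔE| = 7.89×10^5 eV

E_1 = h²/(8m_nL²) = 6.008×10^-15 J.
|ΔE| = |5² − 2²|·E_1 = 21·6.008×10^-15 J = 1.262×10^-13 J = 7.89×10^5 eV.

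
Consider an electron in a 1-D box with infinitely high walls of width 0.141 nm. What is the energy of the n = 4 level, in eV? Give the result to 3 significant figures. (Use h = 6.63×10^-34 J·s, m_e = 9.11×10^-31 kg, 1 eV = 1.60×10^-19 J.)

For an infinite well E_n = n²h²/(8m_eL²), so E_1 = h²/(8m_eL²) = (6.63×10^-34)²/(8·9.11×10^-31·(1.41×10^-10 m)²) = 3.034×10^-18 J.
Then E_4 = 4²·E_1 = 16·3.034×10^-18 J = 4.854×10^-17 J.
Converting, E_4 = 4.854×10^-17 J / (1.60×10^-19 J/eV) = 303 eV.

E_4 = 303 eV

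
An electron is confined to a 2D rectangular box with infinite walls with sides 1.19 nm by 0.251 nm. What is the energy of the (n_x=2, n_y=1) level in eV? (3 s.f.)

For a 2D rectangular well E = (h²/8m_e)·Σ n_i²/L_i² = (6.626×10^-34)²/(8·9.109×10^-31) · [2²/(1.19 nm)² + 1²/(0.251 nm)²].
Evaluating gives E = 1.126×10^-18 J = 7.03 eV.

E = 7.03 eV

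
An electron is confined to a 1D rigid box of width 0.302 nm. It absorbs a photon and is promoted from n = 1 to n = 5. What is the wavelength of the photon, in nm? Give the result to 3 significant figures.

E_1 = h²/(8m_eL²) = 6.606×10^-19 J, so ΔE = (5² − 1²)E_1 = 1.585×10^-17 J.
λ = hc/ΔE = (6.626×10^-34·2.998×10^8)/1.585×10^-17 = 1.25×10^-8 m = 12.5 nm.

λ = 12.5 nm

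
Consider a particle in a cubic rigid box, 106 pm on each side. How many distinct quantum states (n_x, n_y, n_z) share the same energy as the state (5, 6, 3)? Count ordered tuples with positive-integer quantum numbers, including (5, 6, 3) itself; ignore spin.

The level has n_x² + n_y² + n_z² = 70. The ordered positive-integer solutions are (3, 5, 6), (3, 6, 5), (5, 3, 6), (5, 6, 3), (6, 3, 5), (6, 5, 3).
That gives 6 states.

degeneracy = 6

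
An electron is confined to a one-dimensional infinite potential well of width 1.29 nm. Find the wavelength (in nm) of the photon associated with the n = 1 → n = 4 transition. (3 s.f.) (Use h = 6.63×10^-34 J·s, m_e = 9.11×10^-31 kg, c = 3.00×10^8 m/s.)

λ = 366 nm

E_1 = h²/(8m_eL²) = 3.624×10^-20 J, so ΔE = (4² − 1²)E_1 = 5.436×10^-19 J.
λ = hc/ΔE = (6.63×10^-34·3.00×10^8)/5.436×10^-19 = 3.66×10^-7 m = 366 nm.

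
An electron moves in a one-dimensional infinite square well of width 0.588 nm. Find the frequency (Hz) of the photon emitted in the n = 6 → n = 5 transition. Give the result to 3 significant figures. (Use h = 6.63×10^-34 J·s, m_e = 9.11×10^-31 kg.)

f = 2.89×10^15 Hz

E_1 = h²/(8m_eL²) = 1.744×10^-19 J and ΔE = (6² − 5²)E_1 = 1.918×10^-18 J.
f = ΔE/h = 1.918×10^-18/6.63×10^-34 = 2.89×10^15 Hz.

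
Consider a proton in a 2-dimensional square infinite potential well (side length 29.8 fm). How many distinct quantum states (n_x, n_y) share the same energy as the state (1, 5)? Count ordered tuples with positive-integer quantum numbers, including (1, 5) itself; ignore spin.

degeneracy = 2

The level has n_x² + n_y² = 26. The ordered positive-integer solutions are (1, 5), (5, 1).
That gives 2 states.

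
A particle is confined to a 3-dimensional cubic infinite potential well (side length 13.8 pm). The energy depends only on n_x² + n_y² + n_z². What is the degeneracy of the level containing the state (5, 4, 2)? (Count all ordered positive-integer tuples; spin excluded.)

The level has n_x² + n_y² + n_z² = 45. The ordered positive-integer solutions are (2, 4, 5), (2, 5, 4), (4, 2, 5), (4, 5, 2), (5, 2, 4), (5, 4, 2).
That gives 6 states.

degeneracy = 6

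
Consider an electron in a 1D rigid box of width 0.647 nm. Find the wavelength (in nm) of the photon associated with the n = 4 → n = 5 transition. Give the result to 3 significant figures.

E_1 = h²/(8m_eL²) = 1.439×10^-19 J, so ΔE = (5² − 4²)E_1 = 1.295×10^-18 J.
λ = hc/ΔE = (6.626×10^-34·2.998×10^8)/1.295×10^-18 = 1.53×10^-7 m = 153 nm.

λ = 153 nm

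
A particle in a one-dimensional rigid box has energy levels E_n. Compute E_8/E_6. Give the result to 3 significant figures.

1.78

E_n ∝ n², so E_8/E_6 = 8²/6² = 64/36 = 1.78.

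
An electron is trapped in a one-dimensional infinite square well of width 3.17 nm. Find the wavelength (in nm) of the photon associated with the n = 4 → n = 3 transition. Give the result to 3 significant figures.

λ = 4.73×10^3 nm

E_1 = h²/(8m_eL²) = 5.995×10^-21 J, so ΔE = (4² − 3²)E_1 = 4.197×10^-20 J.
λ = hc/ΔE = (6.626×10^-34·2.998×10^8)/4.197×10^-20 = 4.73×10^-6 m = 4.73×10^3 nm.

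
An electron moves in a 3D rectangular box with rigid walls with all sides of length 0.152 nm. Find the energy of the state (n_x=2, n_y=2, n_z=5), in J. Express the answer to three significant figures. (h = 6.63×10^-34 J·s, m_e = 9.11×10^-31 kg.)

E = 8.61×10^-17 J

For a 3D rectangular well E = (h²/8m_e)·Σ n_i²/L_i² = (6.63×10^-34)²/(8·9.11×10^-31) · [2²/(0.152 nm)² + 2²/(0.152 nm)² + 5²/(0.152 nm)²].
Evaluating gives E = 8.61×10^-17 J.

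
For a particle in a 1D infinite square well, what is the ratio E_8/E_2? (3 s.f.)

16.0

E_n ∝ n², so E_8/E_2 = 8²/2² = 64/4 = 16.0.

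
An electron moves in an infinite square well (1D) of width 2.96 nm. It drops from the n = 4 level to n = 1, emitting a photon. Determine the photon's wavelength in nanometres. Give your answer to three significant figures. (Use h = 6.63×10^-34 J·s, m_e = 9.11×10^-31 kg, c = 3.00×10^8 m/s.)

λ = 1.93×10^3 nm

E_1 = h²/(8m_eL²) = 6.884×10^-21 J, so ΔE = (4² − 1²)E_1 = 1.033×10^-19 J.
λ = hc/ΔE = (6.63×10^-34·3.00×10^8)/1.033×10^-19 = 1.93×10^-6 m = 1.93×10^3 nm.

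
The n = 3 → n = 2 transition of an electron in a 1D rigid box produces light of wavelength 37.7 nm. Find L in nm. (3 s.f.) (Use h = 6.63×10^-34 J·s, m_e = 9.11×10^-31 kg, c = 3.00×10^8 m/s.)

L = 0.239 nm

The photon carries ΔE = hc/λ = 6.63×10^-34·3.00×10^8/3.77×10^-8 m = 5.276×10^-18 J.
Since ΔE = (3² − 2²)E_1, E_1 = 1.055×10^-18 J, and L = h/√(8m_eE_1) = 2.39×10^-10 m = 0.239 nm.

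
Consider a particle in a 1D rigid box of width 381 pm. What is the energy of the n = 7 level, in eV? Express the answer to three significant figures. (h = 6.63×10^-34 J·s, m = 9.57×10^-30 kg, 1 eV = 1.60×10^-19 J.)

E_7 = 12.1 eV

For an infinite well E_n = n²h²/(8mL²), so E_1 = h²/(8mL²) = (6.63×10^-34)²/(8·9.57×10^-30·(3.81×10^-10 m)²) = 3.955×10^-20 J.
Then E_7 = 7²·E_1 = 49·3.955×10^-20 J = 1.938×10^-18 J.
Converting, E_7 = 1.938×10^-18 J / (1.60×10^-19 J/eV) = 12.1 eV.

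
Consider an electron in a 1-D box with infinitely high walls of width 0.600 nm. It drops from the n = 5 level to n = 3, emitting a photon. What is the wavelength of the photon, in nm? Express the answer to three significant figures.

λ = 74.2 nm

E_1 = h²/(8m_eL²) = 1.674×10^-19 J, so ΔE = (5² − 3²)E_1 = 2.678×10^-18 J.
λ = hc/ΔE = (6.626×10^-34·2.998×10^8)/2.678×10^-18 = 7.42×10^-8 m = 74.2 nm.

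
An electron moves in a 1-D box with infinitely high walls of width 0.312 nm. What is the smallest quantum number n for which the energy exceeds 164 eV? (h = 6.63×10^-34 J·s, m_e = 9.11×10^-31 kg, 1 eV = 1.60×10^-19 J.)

E_1 = h²/(8m_eL²) = 6.196×10^-19 J = 3.873 eV.
Need n² > 164/3.873 = 42.34, i.e. n > 6.507.
The smallest integer satisfying this is n = 7.

n = 7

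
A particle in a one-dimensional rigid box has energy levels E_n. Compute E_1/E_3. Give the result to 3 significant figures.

0.111

E_n ∝ n², so E_1/E_3 = 1²/3² = 1/9 = 0.111.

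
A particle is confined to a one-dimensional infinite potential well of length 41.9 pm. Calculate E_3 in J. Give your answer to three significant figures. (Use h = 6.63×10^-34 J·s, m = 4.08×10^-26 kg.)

For an infinite well E_n = n²h²/(8mL²), so E_1 = h²/(8mL²) = (6.63×10^-34)²/(8·4.08×10^-26·(4.19×10^-11 m)²) = 7.671×10^-22 J.
Then E_3 = 3²·E_1 = 9·7.671×10^-22 J = 6.90×10^-21 J.

E_3 = 6.90×10^-21 J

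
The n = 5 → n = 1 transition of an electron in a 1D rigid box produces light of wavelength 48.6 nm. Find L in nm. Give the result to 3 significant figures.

L = 0.595 nm

The photon carries ΔE = hc/λ = 6.626×10^-34·2.998×10^8/4.86×10^-8 m = 4.087×10^-18 J.
Since ΔE = (5² − 1²)E_1, E_1 = 1.703×10^-19 J, and L = h/√(8m_eE_1) = 5.95×10^-10 m = 0.595 nm.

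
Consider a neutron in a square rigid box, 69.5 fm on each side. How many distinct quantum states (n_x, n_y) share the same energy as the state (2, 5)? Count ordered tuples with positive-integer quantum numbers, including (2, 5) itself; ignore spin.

The level has n_x² + n_y² = 29. The ordered positive-integer solutions are (2, 5), (5, 2).
That gives 2 states.

degeneracy = 2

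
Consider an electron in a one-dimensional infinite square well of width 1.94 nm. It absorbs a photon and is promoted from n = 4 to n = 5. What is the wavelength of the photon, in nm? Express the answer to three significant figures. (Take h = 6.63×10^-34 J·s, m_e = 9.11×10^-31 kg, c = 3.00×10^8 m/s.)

E_1 = h²/(8m_eL²) = 1.603×10^-20 J, so ΔE = (5² − 4²)E_1 = 1.443×10^-19 J.
λ = hc/ΔE = (6.63×10^-34·3.00×10^8)/1.443×10^-19 = 1.38×10^-6 m = 1.38×10^3 nm.

λ = 1.38×10^3 nm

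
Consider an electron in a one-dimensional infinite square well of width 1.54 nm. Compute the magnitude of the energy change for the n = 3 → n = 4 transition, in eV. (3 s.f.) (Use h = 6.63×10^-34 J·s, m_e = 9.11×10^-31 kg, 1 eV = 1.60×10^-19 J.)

|ΔE| = 1.11 eV

E_1 = h²/(8m_eL²) = 2.543×10^-20 J.
|ΔE| = |3² − 4²|·E_1 = 7·2.543×10^-20 J = 1.780×10^-19 J = 1.11 eV.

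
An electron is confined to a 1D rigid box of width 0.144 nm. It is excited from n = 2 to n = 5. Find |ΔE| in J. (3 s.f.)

E_1 = h²/(8m_eL²) = 2.905×10^-18 J.
|ΔE| = |2² − 5²|·E_1 = 21·2.905×10^-18 J = 6.10×10^-17 J.

|ΔE| = 6.10×10^-17 J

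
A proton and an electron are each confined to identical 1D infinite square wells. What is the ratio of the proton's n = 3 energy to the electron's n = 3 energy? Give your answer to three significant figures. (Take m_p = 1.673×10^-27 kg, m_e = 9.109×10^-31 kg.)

5.44×10^-4

E_n ∝ 1/m at fixed n and L, so the ratio is m_e/m_p = 9.109×10^-31/1.673×10^-27 = 5.44×10^-4.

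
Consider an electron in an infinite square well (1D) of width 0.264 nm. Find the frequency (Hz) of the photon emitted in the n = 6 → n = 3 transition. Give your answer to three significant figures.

f = 3.52×10^16 Hz

E_1 = h²/(8m_eL²) = 8.644×10^-19 J and ΔE = (6² − 3²)E_1 = 2.334×10^-17 J.
f = ΔE/h = 2.334×10^-17/6.626×10^-34 = 3.52×10^16 Hz.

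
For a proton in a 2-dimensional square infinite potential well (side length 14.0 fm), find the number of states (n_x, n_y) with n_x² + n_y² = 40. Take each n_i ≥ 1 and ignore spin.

The level has n_x² + n_y² = 40. The ordered positive-integer solutions are (2, 6), (6, 2).
That gives 2 states.

degeneracy = 2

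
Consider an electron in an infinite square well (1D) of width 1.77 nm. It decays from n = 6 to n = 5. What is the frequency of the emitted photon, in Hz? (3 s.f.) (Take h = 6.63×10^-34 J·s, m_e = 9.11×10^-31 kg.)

f = 3.19×10^14 Hz

E_1 = h²/(8m_eL²) = 1.925×10^-20 J and ΔE = (6² − 5²)E_1 = 2.117×10^-19 J.
f = ΔE/h = 2.117×10^-19/6.63×10^-34 = 3.19×10^14 Hz.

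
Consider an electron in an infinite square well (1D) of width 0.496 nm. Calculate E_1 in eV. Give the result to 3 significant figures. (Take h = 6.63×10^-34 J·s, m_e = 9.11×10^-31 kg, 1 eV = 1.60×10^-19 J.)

E_1 = 1.53 eV

For an infinite well E_n = n²h²/(8m_eL²), so E_1 = h²/(8m_eL²) = (6.63×10^-34)²/(8·9.11×10^-31·(4.96×10^-10 m)²) = 2.452×10^-19 J.
Converting, E_1 = 2.452×10^-19 J / (1.60×10^-19 J/eV) = 1.53 eV.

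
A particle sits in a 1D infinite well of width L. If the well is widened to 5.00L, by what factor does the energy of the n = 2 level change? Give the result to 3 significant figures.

0.0400

E_n ∝ 1/L², so the energy scales by 1/5.00² = 0.0400.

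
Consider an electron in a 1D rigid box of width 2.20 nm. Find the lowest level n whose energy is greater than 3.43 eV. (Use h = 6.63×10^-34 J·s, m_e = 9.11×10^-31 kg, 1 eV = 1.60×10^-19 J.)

n = 7

E_1 = h²/(8m_eL²) = 1.246×10^-20 J = 0.07787 eV.
Need n² > 3.43/0.07787 = 44.05, i.e. n > 6.637.
The smallest integer satisfying this is n = 7.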